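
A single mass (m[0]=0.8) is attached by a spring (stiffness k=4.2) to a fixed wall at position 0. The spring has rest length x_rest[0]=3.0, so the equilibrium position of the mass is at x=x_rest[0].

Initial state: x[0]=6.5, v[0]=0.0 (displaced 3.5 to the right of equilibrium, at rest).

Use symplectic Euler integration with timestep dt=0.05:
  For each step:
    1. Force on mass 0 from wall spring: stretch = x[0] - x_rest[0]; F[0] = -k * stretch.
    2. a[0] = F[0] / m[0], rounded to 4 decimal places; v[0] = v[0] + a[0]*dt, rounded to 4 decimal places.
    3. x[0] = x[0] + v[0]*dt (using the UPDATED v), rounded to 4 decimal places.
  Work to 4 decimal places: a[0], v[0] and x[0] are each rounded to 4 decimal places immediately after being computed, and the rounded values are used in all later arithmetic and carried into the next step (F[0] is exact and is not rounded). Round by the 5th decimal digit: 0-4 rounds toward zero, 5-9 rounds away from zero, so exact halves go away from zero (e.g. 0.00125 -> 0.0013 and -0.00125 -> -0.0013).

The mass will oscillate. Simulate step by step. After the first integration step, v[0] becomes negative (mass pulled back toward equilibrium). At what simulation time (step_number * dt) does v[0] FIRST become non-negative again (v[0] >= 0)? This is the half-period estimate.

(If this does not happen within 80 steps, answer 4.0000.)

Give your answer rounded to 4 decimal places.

Answer: 1.4000

Derivation:
Step 0: x=[6.5000] v=[0.0000]
Step 1: x=[6.4541] v=[-0.9188]
Step 2: x=[6.3628] v=[-1.8255]
Step 3: x=[6.2274] v=[-2.7082]
Step 4: x=[6.0496] v=[-3.5554]
Step 5: x=[5.8318] v=[-4.3559]
Step 6: x=[5.5768] v=[-5.0993]
Step 7: x=[5.2880] v=[-5.7757]
Step 8: x=[4.9692] v=[-6.3763]
Step 9: x=[4.6245] v=[-6.8932]
Step 10: x=[4.2585] v=[-7.3196]
Step 11: x=[3.8760] v=[-7.6500]
Step 12: x=[3.4820] v=[-7.8800]
Step 13: x=[3.0817] v=[-8.0065]
Step 14: x=[2.6803] v=[-8.0279]
Step 15: x=[2.2831] v=[-7.9440]
Step 16: x=[1.8953] v=[-7.7558]
Step 17: x=[1.5220] v=[-7.4658]
Step 18: x=[1.1681] v=[-7.0778]
Step 19: x=[0.8383] v=[-6.5969]
Step 20: x=[0.5368] v=[-6.0295]
Step 21: x=[0.2677] v=[-5.3829]
Step 22: x=[0.0344] v=[-4.6657]
Step 23: x=[-0.1600] v=[-3.8872]
Step 24: x=[-0.3129] v=[-3.0577]
Step 25: x=[-0.4223] v=[-2.1881]
Step 26: x=[-0.4868] v=[-1.2897]
Step 27: x=[-0.5055] v=[-0.3744]
Step 28: x=[-0.4782] v=[0.5458]
First v>=0 after going negative at step 28, time=1.4000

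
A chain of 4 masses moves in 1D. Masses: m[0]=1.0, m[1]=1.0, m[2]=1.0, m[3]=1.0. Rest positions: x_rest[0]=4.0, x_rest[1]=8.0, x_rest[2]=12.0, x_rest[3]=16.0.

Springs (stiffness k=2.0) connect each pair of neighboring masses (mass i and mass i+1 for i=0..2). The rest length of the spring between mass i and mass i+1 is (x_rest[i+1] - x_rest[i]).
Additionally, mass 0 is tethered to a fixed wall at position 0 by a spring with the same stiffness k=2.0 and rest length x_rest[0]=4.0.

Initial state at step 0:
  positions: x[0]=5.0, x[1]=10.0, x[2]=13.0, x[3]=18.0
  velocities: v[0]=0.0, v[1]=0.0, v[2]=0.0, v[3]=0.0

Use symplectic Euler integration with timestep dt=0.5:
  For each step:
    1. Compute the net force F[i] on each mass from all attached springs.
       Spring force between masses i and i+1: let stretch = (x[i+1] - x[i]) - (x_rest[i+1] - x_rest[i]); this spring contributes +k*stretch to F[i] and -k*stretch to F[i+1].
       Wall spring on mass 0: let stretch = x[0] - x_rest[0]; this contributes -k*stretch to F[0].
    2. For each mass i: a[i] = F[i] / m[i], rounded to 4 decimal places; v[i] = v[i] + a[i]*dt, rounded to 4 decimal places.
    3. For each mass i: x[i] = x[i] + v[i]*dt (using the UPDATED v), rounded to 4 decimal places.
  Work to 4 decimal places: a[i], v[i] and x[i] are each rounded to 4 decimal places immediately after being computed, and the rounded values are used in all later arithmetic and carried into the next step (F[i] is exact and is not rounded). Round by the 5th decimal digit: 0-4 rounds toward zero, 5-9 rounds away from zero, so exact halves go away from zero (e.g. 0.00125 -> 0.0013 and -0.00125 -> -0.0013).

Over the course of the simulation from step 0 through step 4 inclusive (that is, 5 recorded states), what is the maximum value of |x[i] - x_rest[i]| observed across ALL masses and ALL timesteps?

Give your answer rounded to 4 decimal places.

Step 0: x=[5.0000 10.0000 13.0000 18.0000] v=[0.0000 0.0000 0.0000 0.0000]
Step 1: x=[5.0000 9.0000 14.0000 17.5000] v=[0.0000 -2.0000 2.0000 -1.0000]
Step 2: x=[4.5000 8.5000 14.2500 17.2500] v=[-1.0000 -1.0000 0.5000 -0.5000]
Step 3: x=[3.7500 8.8750 13.1250 17.5000] v=[-1.5000 0.7500 -2.2500 0.5000]
Step 4: x=[3.6875 8.8125 12.0625 17.5625] v=[-0.1250 -0.1250 -2.1250 0.1250]
Max displacement = 2.2500

Answer: 2.2500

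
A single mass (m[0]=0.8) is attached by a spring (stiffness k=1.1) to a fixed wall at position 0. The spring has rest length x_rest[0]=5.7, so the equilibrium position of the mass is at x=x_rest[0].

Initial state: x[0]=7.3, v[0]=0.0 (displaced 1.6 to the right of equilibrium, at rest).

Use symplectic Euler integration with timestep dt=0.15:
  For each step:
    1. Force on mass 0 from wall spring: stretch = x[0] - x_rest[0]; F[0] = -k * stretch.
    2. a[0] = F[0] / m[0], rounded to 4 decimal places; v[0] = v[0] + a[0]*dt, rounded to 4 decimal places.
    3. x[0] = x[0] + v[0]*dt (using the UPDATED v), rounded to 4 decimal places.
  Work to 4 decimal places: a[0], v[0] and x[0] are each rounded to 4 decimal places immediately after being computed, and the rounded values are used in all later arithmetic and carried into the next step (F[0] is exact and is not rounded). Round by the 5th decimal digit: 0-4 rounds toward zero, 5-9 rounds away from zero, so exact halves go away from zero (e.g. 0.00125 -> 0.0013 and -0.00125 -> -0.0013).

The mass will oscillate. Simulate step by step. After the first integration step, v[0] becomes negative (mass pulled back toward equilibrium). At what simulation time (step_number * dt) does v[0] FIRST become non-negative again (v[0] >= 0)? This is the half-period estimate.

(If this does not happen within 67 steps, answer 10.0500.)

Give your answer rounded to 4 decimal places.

Step 0: x=[7.3000] v=[0.0000]
Step 1: x=[7.2505] v=[-0.3300]
Step 2: x=[7.1530] v=[-0.6498]
Step 3: x=[7.0106] v=[-0.9495]
Step 4: x=[6.8276] v=[-1.2198]
Step 5: x=[6.6097] v=[-1.4524]
Step 6: x=[6.3637] v=[-1.6400]
Step 7: x=[6.0972] v=[-1.7769]
Step 8: x=[5.8184] v=[-1.8588]
Step 9: x=[5.5359] v=[-1.8832]
Step 10: x=[5.2585] v=[-1.8494]
Step 11: x=[4.9948] v=[-1.7583]
Step 12: x=[4.7529] v=[-1.6128]
Step 13: x=[4.5403] v=[-1.4175]
Step 14: x=[4.3636] v=[-1.1783]
Step 15: x=[4.2282] v=[-0.9027]
Step 16: x=[4.1383] v=[-0.5991]
Step 17: x=[4.0968] v=[-0.2770]
Step 18: x=[4.1049] v=[0.0537]
First v>=0 after going negative at step 18, time=2.7000

Answer: 2.7000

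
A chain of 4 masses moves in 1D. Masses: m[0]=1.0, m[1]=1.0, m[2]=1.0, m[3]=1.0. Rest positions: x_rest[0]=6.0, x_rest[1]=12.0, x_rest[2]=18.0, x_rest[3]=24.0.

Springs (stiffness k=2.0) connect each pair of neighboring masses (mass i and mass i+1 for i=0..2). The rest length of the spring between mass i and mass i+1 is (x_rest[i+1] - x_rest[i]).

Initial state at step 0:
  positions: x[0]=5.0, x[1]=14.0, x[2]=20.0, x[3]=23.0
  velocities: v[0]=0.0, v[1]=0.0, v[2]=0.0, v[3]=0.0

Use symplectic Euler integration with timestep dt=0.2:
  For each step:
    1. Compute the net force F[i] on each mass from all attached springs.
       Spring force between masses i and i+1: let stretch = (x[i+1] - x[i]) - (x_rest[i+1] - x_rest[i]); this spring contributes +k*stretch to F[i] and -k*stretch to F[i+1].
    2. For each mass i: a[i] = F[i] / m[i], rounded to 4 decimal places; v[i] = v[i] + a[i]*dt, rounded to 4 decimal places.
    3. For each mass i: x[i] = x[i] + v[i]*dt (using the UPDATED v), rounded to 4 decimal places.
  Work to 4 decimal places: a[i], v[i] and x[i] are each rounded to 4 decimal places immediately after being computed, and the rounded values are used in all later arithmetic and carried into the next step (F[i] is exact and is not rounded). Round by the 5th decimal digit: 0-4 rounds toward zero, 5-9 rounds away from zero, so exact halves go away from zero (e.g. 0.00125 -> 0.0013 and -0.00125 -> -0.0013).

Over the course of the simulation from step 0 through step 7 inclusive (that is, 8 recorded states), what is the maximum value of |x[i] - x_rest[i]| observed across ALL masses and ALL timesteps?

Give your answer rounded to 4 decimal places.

Answer: 2.0197

Derivation:
Step 0: x=[5.0000 14.0000 20.0000 23.0000] v=[0.0000 0.0000 0.0000 0.0000]
Step 1: x=[5.2400 13.7600 19.7600 23.2400] v=[1.2000 -1.2000 -1.2000 1.2000]
Step 2: x=[5.6816 13.3184 19.3184 23.6816] v=[2.2080 -2.2080 -2.2080 2.2080]
Step 3: x=[6.2541 12.7459 18.7459 24.2541] v=[2.8627 -2.8627 -2.8627 2.8627]
Step 4: x=[6.8660 12.1340 18.1340 24.8660] v=[3.0594 -3.0594 -3.0594 3.0594]
Step 5: x=[7.4193 11.5807 17.5807 25.4193] v=[2.7666 -2.7666 -2.7666 2.7666]
Step 6: x=[7.8255 11.1745 17.1745 25.8255] v=[2.0312 -2.0312 -2.0312 2.0312]
Step 7: x=[8.0197 10.9803 16.9803 26.0197] v=[0.9708 -0.9708 -0.9708 0.9708]
Max displacement = 2.0197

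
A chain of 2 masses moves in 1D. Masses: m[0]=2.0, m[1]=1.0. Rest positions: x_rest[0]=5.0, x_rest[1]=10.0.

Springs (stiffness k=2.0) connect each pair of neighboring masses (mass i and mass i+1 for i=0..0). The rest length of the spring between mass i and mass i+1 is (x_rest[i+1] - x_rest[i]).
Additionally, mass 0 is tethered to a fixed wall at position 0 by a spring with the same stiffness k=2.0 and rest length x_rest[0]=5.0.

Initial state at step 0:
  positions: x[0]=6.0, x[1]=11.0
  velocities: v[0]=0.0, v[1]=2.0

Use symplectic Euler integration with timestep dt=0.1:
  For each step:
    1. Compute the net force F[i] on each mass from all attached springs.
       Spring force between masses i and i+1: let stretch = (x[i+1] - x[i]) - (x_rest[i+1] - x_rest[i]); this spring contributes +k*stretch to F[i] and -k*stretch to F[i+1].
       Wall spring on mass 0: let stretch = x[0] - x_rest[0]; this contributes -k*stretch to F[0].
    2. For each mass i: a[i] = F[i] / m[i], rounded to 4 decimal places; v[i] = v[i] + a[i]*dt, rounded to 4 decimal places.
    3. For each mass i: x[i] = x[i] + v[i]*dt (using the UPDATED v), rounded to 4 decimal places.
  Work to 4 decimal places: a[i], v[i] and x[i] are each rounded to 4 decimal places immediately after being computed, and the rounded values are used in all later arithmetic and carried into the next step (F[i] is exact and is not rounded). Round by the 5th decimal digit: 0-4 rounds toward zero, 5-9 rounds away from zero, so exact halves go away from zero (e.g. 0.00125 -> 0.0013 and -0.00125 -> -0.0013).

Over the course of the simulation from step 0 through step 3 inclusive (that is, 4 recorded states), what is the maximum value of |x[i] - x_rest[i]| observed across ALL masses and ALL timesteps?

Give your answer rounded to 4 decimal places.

Step 0: x=[6.0000 11.0000] v=[0.0000 2.0000]
Step 1: x=[5.9900 11.2000] v=[-0.1000 2.0000]
Step 2: x=[5.9722 11.3958] v=[-0.1780 1.9580]
Step 3: x=[5.9489 11.5831] v=[-0.2329 1.8733]
Max displacement = 1.5831

Answer: 1.5831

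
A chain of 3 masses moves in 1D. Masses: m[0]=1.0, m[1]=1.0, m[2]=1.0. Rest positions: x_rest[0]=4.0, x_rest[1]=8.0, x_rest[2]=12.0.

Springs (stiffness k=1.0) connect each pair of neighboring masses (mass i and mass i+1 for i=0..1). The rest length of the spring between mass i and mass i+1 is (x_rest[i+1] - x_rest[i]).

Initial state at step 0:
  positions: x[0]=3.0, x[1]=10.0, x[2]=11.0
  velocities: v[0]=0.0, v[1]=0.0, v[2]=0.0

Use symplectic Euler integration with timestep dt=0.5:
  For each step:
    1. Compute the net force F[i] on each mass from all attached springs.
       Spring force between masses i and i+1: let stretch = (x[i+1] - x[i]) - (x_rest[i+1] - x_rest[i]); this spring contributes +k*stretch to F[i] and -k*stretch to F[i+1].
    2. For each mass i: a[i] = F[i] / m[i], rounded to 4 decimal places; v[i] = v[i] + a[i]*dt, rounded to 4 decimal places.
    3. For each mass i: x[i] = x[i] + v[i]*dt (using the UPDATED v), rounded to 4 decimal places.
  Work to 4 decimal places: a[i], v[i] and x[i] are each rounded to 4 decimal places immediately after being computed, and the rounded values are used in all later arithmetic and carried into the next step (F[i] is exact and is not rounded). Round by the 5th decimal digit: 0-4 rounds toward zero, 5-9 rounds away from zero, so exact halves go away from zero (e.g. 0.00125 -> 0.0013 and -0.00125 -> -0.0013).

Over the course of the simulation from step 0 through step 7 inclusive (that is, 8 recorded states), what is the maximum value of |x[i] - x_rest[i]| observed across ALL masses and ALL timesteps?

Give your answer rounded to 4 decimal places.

Answer: 2.2187

Derivation:
Step 0: x=[3.0000 10.0000 11.0000] v=[0.0000 0.0000 0.0000]
Step 1: x=[3.7500 8.5000 11.7500] v=[1.5000 -3.0000 1.5000]
Step 2: x=[4.6875 6.6250 12.6875] v=[1.8750 -3.7500 1.8750]
Step 3: x=[5.1094 5.7813 13.1094] v=[0.8438 -1.6875 0.8438]
Step 4: x=[4.6993 6.6016 12.6993] v=[-0.8203 1.6406 -0.8203]
Step 5: x=[3.7647 8.4708 11.7647] v=[-1.8692 3.7383 -1.8692]
Step 6: x=[3.0066 9.9869 11.0066] v=[-1.5162 3.0322 -1.5162]
Step 7: x=[2.9936 10.0129 10.9936] v=[-0.0261 0.0519 -0.0261]
Max displacement = 2.2187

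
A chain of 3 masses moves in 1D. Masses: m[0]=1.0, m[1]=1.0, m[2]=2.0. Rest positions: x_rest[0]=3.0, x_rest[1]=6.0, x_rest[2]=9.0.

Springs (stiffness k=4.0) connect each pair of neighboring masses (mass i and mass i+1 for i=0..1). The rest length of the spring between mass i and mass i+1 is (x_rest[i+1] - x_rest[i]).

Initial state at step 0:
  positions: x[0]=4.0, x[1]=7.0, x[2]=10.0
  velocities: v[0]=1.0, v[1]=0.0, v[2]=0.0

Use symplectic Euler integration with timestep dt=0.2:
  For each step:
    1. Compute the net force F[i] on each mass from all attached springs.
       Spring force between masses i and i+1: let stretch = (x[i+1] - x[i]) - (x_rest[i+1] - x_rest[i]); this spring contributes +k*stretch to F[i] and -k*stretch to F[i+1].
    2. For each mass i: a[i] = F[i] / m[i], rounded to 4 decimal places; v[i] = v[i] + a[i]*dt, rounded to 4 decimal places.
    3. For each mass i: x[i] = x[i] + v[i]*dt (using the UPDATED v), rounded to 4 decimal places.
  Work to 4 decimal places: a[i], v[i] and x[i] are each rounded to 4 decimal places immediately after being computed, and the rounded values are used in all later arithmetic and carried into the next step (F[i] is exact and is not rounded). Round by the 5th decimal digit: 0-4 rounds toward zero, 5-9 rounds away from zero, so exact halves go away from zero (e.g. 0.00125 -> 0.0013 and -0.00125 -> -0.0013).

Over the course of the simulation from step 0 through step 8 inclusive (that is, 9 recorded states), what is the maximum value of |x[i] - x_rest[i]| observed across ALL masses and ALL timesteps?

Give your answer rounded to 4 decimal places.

Answer: 1.5440

Derivation:
Step 0: x=[4.0000 7.0000 10.0000] v=[1.0000 0.0000 0.0000]
Step 1: x=[4.2000 7.0000 10.0000] v=[1.0000 0.0000 0.0000]
Step 2: x=[4.3680 7.0320 10.0000] v=[0.8400 0.1600 0.0000]
Step 3: x=[4.4822 7.1126 10.0026] v=[0.5712 0.4032 0.0128]
Step 4: x=[4.5373 7.2348 10.0140] v=[0.2755 0.6109 0.0568]
Step 5: x=[4.5440 7.3701 10.0430] v=[0.0335 0.6763 0.1451]
Step 6: x=[4.5229 7.4808 10.0982] v=[-0.1056 0.5537 0.2759]
Step 7: x=[4.4950 7.5371 10.1840] v=[-0.1393 0.2813 0.4289]
Step 8: x=[4.4739 7.5301 10.2980] v=[-0.1056 -0.0349 0.5701]
Max displacement = 1.5440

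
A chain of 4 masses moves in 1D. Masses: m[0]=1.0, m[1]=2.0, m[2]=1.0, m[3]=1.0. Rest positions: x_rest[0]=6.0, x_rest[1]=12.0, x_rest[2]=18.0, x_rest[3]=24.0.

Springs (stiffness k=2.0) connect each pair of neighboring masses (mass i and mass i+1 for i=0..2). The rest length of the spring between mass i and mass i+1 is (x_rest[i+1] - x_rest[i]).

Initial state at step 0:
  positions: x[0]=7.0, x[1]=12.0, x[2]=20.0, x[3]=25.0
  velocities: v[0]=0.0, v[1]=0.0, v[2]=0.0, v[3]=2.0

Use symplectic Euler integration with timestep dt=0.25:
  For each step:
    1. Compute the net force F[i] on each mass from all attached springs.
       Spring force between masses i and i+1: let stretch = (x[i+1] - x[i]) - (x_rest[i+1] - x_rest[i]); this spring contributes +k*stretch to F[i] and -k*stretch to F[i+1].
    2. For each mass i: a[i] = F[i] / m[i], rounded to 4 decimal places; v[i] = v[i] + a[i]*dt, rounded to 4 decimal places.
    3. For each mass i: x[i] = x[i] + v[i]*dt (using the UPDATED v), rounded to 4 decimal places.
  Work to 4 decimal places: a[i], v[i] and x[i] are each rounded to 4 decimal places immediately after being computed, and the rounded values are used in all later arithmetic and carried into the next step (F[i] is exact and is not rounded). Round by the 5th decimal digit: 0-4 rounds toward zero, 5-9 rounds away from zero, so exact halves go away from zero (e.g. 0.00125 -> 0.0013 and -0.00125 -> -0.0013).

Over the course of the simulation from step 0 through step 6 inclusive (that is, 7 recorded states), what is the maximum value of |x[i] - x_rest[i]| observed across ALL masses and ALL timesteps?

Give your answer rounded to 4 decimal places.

Step 0: x=[7.0000 12.0000 20.0000 25.0000] v=[0.0000 0.0000 0.0000 2.0000]
Step 1: x=[6.8750 12.1875 19.6250 25.6250] v=[-0.5000 0.7500 -1.5000 2.5000]
Step 2: x=[6.6641 12.5078 19.0703 26.2500] v=[-0.8438 1.2813 -2.2188 2.5000]
Step 3: x=[6.4336 12.8731 18.5928 26.7276] v=[-0.9220 1.4610 -1.9102 1.9102]
Step 4: x=[6.2580 13.1934 18.4171 26.9383] v=[-0.7023 1.2811 -0.7027 0.8428]
Step 5: x=[6.1994 13.4067 18.6536 26.8339] v=[-0.2346 0.8532 0.9461 -0.4178]
Step 6: x=[6.2917 13.4975 19.2568 26.4569] v=[0.3691 0.3631 2.4128 -1.5080]
Max displacement = 2.9383

Answer: 2.9383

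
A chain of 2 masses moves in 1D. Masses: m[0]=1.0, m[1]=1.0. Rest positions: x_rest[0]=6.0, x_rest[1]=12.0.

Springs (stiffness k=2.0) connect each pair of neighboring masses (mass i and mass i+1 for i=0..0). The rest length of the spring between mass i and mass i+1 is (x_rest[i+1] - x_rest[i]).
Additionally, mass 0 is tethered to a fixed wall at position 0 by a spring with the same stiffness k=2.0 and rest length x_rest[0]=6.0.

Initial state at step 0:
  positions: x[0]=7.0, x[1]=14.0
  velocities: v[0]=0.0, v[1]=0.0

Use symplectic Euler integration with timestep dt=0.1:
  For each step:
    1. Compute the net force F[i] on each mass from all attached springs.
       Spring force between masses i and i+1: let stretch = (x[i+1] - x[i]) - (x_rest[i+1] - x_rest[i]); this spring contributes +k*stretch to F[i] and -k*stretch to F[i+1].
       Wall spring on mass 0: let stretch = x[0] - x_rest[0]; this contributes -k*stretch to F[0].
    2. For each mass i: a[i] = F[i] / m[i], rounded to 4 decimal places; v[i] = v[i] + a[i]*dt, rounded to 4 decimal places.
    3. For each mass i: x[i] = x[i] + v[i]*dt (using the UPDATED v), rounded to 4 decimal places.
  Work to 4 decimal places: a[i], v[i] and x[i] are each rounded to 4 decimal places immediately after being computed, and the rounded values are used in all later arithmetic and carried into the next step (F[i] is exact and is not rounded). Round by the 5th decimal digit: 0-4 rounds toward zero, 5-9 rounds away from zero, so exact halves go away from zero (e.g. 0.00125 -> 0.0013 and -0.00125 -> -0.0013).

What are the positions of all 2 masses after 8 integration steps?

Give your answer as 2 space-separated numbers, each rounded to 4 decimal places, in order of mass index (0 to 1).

Answer: 6.9265 13.3570

Derivation:
Step 0: x=[7.0000 14.0000] v=[0.0000 0.0000]
Step 1: x=[7.0000 13.9800] v=[0.0000 -0.2000]
Step 2: x=[6.9996 13.9404] v=[-0.0040 -0.3960]
Step 3: x=[6.9980 13.8820] v=[-0.0158 -0.5842]
Step 4: x=[6.9941 13.8059] v=[-0.0386 -0.7610]
Step 5: x=[6.9866 13.7136] v=[-0.0751 -0.9234]
Step 6: x=[6.9739 13.6067] v=[-0.1270 -1.0688]
Step 7: x=[6.9544 13.4872] v=[-0.1952 -1.1954]
Step 8: x=[6.9265 13.3570] v=[-0.2795 -1.3020]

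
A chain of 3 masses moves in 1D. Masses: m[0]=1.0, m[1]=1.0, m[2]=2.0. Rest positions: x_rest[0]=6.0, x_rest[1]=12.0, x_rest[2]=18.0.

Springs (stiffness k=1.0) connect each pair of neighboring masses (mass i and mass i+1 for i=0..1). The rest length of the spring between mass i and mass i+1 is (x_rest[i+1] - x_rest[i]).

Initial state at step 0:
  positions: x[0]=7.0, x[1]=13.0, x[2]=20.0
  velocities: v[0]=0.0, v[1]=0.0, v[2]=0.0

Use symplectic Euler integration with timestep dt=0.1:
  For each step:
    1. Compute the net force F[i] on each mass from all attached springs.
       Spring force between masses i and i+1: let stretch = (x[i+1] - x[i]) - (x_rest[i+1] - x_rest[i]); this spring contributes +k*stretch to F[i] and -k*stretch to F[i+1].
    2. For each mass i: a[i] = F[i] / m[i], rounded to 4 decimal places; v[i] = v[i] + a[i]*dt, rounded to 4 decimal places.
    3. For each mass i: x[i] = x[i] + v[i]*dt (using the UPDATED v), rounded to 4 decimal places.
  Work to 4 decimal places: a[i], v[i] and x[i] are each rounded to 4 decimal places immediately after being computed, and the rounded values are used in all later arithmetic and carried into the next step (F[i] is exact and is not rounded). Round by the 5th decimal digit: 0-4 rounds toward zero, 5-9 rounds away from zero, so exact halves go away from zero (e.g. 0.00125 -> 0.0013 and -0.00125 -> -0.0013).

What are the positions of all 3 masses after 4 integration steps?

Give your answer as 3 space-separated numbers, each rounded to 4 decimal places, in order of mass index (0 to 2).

Step 0: x=[7.0000 13.0000 20.0000] v=[0.0000 0.0000 0.0000]
Step 1: x=[7.0000 13.0100 19.9950] v=[0.0000 0.1000 -0.0500]
Step 2: x=[7.0001 13.0298 19.9851] v=[0.0010 0.1975 -0.0993]
Step 3: x=[7.0005 13.0588 19.9704] v=[0.0040 0.2901 -0.1471]
Step 4: x=[7.0015 13.0963 19.9511] v=[0.0098 0.3754 -0.1927]

Answer: 7.0015 13.0963 19.9511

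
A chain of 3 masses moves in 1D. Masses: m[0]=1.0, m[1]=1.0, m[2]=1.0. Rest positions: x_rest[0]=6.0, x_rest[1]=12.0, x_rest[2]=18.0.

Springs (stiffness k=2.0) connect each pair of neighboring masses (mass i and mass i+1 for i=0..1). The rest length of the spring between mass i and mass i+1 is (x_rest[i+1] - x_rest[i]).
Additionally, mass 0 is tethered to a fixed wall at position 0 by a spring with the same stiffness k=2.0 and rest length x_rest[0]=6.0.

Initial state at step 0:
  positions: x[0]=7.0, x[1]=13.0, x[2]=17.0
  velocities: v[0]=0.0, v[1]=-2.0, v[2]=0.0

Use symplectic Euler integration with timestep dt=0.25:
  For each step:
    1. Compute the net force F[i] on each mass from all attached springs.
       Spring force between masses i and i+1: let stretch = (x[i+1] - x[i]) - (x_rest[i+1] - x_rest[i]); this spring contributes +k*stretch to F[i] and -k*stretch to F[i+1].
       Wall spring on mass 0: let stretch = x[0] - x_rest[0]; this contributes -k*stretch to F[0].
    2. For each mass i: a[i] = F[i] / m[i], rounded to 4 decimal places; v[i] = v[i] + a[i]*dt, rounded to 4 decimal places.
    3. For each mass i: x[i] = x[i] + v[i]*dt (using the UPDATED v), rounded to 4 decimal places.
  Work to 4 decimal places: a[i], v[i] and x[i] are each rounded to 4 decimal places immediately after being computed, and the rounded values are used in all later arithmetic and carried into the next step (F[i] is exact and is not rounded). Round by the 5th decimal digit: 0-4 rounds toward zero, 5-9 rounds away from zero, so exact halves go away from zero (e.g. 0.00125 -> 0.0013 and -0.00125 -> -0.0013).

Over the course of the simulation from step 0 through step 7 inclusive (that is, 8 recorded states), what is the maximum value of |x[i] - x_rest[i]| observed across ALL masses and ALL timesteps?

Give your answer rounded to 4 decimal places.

Answer: 2.1647

Derivation:
Step 0: x=[7.0000 13.0000 17.0000] v=[0.0000 -2.0000 0.0000]
Step 1: x=[6.8750 12.2500 17.2500] v=[-0.5000 -3.0000 1.0000]
Step 2: x=[6.5625 11.4531 17.6250] v=[-1.2500 -3.1875 1.5000]
Step 3: x=[6.0410 10.8164 17.9785] v=[-2.0860 -2.5469 1.4141]
Step 4: x=[5.3613 10.4780 18.1868] v=[-2.7188 -1.3536 0.8331]
Step 5: x=[4.6510 10.4636 18.1815] v=[-2.8411 -0.0576 -0.0213]
Step 6: x=[4.0859 10.6874 17.9614] v=[-2.2603 0.8951 -0.8803]
Step 7: x=[3.8353 10.9953 17.5821] v=[-1.0025 1.2314 -1.5173]
Max displacement = 2.1647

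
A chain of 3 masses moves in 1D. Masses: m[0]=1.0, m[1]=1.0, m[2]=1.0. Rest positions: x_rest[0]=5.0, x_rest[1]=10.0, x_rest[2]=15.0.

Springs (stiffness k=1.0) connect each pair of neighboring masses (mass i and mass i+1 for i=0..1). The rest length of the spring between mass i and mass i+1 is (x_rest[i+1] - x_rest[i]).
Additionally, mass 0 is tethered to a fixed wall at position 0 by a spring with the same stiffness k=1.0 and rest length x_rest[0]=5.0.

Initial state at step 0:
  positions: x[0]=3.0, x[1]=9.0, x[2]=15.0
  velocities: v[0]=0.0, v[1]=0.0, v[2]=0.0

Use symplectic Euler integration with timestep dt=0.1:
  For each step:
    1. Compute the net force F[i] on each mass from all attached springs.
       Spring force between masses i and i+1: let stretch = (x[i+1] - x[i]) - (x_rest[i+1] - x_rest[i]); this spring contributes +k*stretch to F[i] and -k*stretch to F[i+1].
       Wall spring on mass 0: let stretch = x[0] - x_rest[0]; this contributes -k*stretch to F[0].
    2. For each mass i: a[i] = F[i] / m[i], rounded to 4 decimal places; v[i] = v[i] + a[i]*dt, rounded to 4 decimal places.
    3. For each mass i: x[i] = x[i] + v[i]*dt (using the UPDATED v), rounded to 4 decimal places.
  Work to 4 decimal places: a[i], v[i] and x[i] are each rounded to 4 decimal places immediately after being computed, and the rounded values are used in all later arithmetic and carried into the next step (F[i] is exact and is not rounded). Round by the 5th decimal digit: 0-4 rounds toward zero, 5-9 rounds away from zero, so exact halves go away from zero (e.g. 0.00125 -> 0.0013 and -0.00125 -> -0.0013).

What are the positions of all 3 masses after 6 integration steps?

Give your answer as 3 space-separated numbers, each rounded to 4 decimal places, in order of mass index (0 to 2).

Step 0: x=[3.0000 9.0000 15.0000] v=[0.0000 0.0000 0.0000]
Step 1: x=[3.0300 9.0000 14.9900] v=[0.3000 0.0000 -0.1000]
Step 2: x=[3.0894 9.0002 14.9701] v=[0.5940 0.0020 -0.1990]
Step 3: x=[3.1770 9.0010 14.9405] v=[0.8761 0.0079 -0.2960]
Step 4: x=[3.2911 9.0030 14.9015] v=[1.1408 0.0195 -0.3900]
Step 5: x=[3.4294 9.0068 14.8535] v=[1.3829 0.0382 -0.4799]
Step 6: x=[3.5892 9.0133 14.7970] v=[1.5977 0.0651 -0.5646]

Answer: 3.5892 9.0133 14.7970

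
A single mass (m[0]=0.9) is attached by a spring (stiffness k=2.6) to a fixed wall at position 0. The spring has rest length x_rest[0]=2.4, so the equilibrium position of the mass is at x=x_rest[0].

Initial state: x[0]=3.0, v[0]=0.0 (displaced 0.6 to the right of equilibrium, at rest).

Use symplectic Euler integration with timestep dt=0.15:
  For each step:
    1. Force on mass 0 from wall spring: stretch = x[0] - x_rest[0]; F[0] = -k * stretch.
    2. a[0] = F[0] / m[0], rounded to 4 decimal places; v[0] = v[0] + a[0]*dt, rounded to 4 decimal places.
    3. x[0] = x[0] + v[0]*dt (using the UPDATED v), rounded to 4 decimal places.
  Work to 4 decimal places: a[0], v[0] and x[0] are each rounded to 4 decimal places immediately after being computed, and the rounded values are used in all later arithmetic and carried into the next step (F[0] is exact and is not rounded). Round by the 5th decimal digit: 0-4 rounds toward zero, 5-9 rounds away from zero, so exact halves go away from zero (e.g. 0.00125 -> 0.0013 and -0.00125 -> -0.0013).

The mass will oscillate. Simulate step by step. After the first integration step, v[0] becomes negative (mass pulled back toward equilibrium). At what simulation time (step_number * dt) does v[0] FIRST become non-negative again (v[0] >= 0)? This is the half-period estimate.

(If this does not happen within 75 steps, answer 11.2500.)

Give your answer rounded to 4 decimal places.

Answer: 1.9500

Derivation:
Step 0: x=[3.0000] v=[0.0000]
Step 1: x=[2.9610] v=[-0.2600]
Step 2: x=[2.8855] v=[-0.5031]
Step 3: x=[2.7785] v=[-0.7135]
Step 4: x=[2.6469] v=[-0.8775]
Step 5: x=[2.4992] v=[-0.9845]
Step 6: x=[2.3451] v=[-1.0275]
Step 7: x=[2.1945] v=[-1.0037]
Step 8: x=[2.0573] v=[-0.9146]
Step 9: x=[1.9424] v=[-0.7661]
Step 10: x=[1.8572] v=[-0.5678]
Step 11: x=[1.8073] v=[-0.3326]
Step 12: x=[1.7959] v=[-0.0758]
Step 13: x=[1.8238] v=[0.1860]
First v>=0 after going negative at step 13, time=1.9500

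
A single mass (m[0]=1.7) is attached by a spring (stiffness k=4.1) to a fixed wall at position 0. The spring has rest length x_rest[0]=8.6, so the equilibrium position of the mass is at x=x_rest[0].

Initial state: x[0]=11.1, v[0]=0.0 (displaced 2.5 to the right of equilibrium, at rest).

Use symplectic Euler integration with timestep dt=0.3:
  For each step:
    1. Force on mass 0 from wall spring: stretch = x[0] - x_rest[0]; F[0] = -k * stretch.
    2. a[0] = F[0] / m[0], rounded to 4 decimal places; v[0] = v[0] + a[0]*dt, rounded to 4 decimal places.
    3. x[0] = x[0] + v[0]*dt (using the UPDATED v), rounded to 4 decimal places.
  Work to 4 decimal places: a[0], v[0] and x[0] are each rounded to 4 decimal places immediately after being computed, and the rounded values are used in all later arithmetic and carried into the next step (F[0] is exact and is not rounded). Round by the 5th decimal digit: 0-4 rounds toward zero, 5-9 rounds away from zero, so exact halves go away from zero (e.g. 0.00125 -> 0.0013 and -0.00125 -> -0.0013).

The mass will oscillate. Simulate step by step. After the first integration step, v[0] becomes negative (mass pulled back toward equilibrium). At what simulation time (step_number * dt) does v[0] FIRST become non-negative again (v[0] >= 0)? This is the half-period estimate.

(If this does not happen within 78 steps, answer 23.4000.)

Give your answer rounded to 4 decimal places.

Answer: 2.1000

Derivation:
Step 0: x=[11.1000] v=[0.0000]
Step 1: x=[10.5574] v=[-1.8088]
Step 2: x=[9.5899] v=[-3.2250]
Step 3: x=[8.4075] v=[-3.9412]
Step 4: x=[7.2669] v=[-3.8019]
Step 5: x=[6.4157] v=[-2.8374]
Step 6: x=[6.0386] v=[-1.2570]
Step 7: x=[6.2175] v=[0.5963]
First v>=0 after going negative at step 7, time=2.1000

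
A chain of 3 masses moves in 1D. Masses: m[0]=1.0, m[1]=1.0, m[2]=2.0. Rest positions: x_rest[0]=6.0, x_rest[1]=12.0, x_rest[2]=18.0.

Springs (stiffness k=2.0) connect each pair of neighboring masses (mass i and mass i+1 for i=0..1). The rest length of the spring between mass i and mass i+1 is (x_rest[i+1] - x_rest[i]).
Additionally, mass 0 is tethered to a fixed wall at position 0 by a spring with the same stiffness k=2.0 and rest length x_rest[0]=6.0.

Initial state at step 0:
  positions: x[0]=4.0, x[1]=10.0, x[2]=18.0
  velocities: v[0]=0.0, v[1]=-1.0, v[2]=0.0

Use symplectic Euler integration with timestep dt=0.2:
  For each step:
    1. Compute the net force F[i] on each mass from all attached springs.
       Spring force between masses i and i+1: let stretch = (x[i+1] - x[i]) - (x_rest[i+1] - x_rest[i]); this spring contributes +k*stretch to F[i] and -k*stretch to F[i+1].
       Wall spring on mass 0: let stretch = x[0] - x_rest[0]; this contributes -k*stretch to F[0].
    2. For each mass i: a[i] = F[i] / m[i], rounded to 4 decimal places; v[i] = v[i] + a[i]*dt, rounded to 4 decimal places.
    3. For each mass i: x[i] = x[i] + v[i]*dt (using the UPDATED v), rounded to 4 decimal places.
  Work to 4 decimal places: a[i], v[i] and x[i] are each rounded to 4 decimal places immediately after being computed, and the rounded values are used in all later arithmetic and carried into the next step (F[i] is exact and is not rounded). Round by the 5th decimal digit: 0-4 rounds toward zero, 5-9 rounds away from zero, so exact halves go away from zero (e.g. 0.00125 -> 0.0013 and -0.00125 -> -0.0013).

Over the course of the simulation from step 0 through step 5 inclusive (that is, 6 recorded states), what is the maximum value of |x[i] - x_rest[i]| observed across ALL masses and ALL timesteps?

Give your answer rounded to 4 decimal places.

Step 0: x=[4.0000 10.0000 18.0000] v=[0.0000 -1.0000 0.0000]
Step 1: x=[4.1600 9.9600 17.9200] v=[0.8000 -0.2000 -0.4000]
Step 2: x=[4.4512 10.0928 17.7616] v=[1.4560 0.6640 -0.7920]
Step 3: x=[4.8376 10.3878 17.5364] v=[1.9322 1.4749 -1.1258]
Step 4: x=[5.2810 10.8107 17.2653] v=[2.2172 2.1143 -1.3555]
Step 5: x=[5.7443 11.3076 16.9760] v=[2.3167 2.4843 -1.4464]
Max displacement = 2.0400

Answer: 2.0400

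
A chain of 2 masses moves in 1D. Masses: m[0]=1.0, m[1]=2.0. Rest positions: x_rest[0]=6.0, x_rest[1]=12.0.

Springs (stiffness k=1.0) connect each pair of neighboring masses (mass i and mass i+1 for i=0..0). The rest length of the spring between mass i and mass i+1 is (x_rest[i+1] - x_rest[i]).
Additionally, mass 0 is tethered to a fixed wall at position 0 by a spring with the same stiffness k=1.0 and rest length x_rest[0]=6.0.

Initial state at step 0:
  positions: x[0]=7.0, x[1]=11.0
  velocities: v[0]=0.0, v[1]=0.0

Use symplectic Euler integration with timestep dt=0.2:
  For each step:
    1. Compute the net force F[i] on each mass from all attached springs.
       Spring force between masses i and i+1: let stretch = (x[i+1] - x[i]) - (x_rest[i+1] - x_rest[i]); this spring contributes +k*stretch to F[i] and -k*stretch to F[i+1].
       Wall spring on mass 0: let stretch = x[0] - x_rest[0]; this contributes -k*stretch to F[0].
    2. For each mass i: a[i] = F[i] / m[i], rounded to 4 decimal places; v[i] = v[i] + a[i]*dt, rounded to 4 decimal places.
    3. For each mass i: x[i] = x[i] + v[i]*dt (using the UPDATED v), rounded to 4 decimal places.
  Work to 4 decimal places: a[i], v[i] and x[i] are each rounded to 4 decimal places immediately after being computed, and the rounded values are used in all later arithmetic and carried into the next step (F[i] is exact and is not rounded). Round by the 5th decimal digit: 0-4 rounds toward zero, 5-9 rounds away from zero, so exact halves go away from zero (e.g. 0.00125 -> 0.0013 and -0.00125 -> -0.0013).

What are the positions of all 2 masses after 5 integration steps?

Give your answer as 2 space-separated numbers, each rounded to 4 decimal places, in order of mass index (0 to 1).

Answer: 5.5642 11.4958

Derivation:
Step 0: x=[7.0000 11.0000] v=[0.0000 0.0000]
Step 1: x=[6.8800 11.0400] v=[-0.6000 0.2000]
Step 2: x=[6.6512 11.1168] v=[-1.1440 0.3840]
Step 3: x=[6.3350 11.2243] v=[-1.5811 0.5374]
Step 4: x=[5.9610 11.3540] v=[-1.8702 0.6485]
Step 5: x=[5.5642 11.4958] v=[-1.9838 0.7092]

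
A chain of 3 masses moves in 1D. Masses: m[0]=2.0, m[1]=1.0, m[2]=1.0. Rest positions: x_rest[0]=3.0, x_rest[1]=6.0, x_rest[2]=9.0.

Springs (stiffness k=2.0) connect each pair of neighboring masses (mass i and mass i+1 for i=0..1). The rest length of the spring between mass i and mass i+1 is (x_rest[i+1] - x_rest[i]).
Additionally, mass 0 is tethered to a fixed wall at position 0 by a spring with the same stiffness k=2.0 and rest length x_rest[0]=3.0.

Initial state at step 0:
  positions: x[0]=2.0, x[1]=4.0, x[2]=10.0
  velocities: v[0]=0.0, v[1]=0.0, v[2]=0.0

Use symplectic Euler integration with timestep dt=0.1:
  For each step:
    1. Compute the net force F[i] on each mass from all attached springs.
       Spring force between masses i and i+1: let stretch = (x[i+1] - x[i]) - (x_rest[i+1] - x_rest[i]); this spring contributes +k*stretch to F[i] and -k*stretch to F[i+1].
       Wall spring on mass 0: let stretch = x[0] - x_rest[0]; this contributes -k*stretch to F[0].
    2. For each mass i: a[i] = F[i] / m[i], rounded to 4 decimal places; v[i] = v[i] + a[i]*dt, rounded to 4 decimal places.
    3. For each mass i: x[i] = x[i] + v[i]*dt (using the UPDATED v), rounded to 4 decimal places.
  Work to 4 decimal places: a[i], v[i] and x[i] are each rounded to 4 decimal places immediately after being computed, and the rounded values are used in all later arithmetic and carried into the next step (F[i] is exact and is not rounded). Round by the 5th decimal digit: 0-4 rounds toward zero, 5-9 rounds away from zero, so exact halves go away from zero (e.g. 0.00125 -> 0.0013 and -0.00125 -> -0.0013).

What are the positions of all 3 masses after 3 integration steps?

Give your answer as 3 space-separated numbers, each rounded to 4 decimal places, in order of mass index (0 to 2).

Step 0: x=[2.0000 4.0000 10.0000] v=[0.0000 0.0000 0.0000]
Step 1: x=[2.0000 4.0800 9.9400] v=[0.0000 0.8000 -0.6000]
Step 2: x=[2.0008 4.2356 9.8228] v=[0.0080 1.5560 -1.1720]
Step 3: x=[2.0039 4.4583 9.6539] v=[0.0314 2.2265 -1.6894]

Answer: 2.0039 4.4583 9.6539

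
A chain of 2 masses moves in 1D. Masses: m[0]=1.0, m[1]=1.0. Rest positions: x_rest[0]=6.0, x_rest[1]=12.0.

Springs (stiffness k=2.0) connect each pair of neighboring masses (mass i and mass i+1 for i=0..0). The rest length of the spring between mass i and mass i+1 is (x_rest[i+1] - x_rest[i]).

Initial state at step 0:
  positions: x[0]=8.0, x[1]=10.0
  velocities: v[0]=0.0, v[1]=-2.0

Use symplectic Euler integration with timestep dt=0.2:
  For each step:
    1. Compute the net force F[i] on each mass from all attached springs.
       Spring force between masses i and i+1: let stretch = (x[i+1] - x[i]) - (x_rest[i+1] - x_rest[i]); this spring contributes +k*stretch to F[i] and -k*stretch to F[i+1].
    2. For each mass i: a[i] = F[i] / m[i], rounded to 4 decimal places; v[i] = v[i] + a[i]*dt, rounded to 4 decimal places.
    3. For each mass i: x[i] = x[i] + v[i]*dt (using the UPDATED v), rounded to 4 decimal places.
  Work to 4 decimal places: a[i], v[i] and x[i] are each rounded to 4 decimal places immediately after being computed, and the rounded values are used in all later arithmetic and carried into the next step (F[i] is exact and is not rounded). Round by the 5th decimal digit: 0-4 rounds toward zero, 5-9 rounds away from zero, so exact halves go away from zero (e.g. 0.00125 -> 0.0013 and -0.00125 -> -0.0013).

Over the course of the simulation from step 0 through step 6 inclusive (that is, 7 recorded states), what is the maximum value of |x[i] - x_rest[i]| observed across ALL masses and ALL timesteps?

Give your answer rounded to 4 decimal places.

Step 0: x=[8.0000 10.0000] v=[0.0000 -2.0000]
Step 1: x=[7.6800 9.9200] v=[-1.6000 -0.4000]
Step 2: x=[7.0592 10.1408] v=[-3.1040 1.1040]
Step 3: x=[6.2049 10.5951] v=[-4.2714 2.2714]
Step 4: x=[5.2218 11.1782] v=[-4.9153 2.9153]
Step 5: x=[4.2353 11.7647] v=[-4.9327 2.9327]
Step 6: x=[3.3711 12.2289] v=[-4.3209 2.3209]
Max displacement = 2.6289

Answer: 2.6289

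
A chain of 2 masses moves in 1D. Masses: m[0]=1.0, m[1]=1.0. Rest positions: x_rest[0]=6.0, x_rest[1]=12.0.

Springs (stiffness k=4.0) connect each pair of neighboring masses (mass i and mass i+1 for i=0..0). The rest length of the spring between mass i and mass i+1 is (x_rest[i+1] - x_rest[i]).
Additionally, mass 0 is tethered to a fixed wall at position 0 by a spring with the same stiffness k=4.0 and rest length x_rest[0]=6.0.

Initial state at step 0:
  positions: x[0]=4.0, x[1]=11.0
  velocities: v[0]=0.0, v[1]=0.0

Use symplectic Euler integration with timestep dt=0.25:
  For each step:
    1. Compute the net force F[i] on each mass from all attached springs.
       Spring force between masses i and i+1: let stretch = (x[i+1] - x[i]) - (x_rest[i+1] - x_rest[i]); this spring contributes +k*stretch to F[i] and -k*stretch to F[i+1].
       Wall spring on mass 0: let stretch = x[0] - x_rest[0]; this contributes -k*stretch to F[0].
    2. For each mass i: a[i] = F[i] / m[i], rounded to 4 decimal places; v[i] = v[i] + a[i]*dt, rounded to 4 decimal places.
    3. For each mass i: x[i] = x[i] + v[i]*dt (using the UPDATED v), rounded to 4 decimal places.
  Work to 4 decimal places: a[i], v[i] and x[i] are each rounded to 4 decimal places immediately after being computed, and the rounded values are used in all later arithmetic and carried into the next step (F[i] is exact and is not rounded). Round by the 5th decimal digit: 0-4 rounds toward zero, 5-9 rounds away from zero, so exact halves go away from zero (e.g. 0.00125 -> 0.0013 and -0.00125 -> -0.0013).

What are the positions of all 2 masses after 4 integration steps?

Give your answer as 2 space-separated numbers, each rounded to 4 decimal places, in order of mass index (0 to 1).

Answer: 6.7227 11.1602

Derivation:
Step 0: x=[4.0000 11.0000] v=[0.0000 0.0000]
Step 1: x=[4.7500 10.7500] v=[3.0000 -1.0000]
Step 2: x=[5.8125 10.5000] v=[4.2500 -1.0000]
Step 3: x=[6.5938 10.5781] v=[3.1250 0.3125]
Step 4: x=[6.7227 11.1602] v=[0.5155 2.3282]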